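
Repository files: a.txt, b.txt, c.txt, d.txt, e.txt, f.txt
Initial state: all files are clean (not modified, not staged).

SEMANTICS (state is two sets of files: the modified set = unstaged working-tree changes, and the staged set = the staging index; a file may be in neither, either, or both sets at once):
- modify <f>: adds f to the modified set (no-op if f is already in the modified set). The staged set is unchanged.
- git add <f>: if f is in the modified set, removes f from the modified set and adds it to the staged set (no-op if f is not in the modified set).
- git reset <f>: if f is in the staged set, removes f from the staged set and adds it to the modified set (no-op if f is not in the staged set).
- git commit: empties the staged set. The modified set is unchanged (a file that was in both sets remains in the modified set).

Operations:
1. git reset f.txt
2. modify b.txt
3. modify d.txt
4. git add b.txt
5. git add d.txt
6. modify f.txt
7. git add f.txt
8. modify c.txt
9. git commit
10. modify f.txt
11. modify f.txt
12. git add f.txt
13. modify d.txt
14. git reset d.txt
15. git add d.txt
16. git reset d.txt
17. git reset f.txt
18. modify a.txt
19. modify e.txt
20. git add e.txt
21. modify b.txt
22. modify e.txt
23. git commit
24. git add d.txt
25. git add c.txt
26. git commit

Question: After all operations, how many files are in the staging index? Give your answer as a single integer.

Answer: 0

Derivation:
After op 1 (git reset f.txt): modified={none} staged={none}
After op 2 (modify b.txt): modified={b.txt} staged={none}
After op 3 (modify d.txt): modified={b.txt, d.txt} staged={none}
After op 4 (git add b.txt): modified={d.txt} staged={b.txt}
After op 5 (git add d.txt): modified={none} staged={b.txt, d.txt}
After op 6 (modify f.txt): modified={f.txt} staged={b.txt, d.txt}
After op 7 (git add f.txt): modified={none} staged={b.txt, d.txt, f.txt}
After op 8 (modify c.txt): modified={c.txt} staged={b.txt, d.txt, f.txt}
After op 9 (git commit): modified={c.txt} staged={none}
After op 10 (modify f.txt): modified={c.txt, f.txt} staged={none}
After op 11 (modify f.txt): modified={c.txt, f.txt} staged={none}
After op 12 (git add f.txt): modified={c.txt} staged={f.txt}
After op 13 (modify d.txt): modified={c.txt, d.txt} staged={f.txt}
After op 14 (git reset d.txt): modified={c.txt, d.txt} staged={f.txt}
After op 15 (git add d.txt): modified={c.txt} staged={d.txt, f.txt}
After op 16 (git reset d.txt): modified={c.txt, d.txt} staged={f.txt}
After op 17 (git reset f.txt): modified={c.txt, d.txt, f.txt} staged={none}
After op 18 (modify a.txt): modified={a.txt, c.txt, d.txt, f.txt} staged={none}
After op 19 (modify e.txt): modified={a.txt, c.txt, d.txt, e.txt, f.txt} staged={none}
After op 20 (git add e.txt): modified={a.txt, c.txt, d.txt, f.txt} staged={e.txt}
After op 21 (modify b.txt): modified={a.txt, b.txt, c.txt, d.txt, f.txt} staged={e.txt}
After op 22 (modify e.txt): modified={a.txt, b.txt, c.txt, d.txt, e.txt, f.txt} staged={e.txt}
After op 23 (git commit): modified={a.txt, b.txt, c.txt, d.txt, e.txt, f.txt} staged={none}
After op 24 (git add d.txt): modified={a.txt, b.txt, c.txt, e.txt, f.txt} staged={d.txt}
After op 25 (git add c.txt): modified={a.txt, b.txt, e.txt, f.txt} staged={c.txt, d.txt}
After op 26 (git commit): modified={a.txt, b.txt, e.txt, f.txt} staged={none}
Final staged set: {none} -> count=0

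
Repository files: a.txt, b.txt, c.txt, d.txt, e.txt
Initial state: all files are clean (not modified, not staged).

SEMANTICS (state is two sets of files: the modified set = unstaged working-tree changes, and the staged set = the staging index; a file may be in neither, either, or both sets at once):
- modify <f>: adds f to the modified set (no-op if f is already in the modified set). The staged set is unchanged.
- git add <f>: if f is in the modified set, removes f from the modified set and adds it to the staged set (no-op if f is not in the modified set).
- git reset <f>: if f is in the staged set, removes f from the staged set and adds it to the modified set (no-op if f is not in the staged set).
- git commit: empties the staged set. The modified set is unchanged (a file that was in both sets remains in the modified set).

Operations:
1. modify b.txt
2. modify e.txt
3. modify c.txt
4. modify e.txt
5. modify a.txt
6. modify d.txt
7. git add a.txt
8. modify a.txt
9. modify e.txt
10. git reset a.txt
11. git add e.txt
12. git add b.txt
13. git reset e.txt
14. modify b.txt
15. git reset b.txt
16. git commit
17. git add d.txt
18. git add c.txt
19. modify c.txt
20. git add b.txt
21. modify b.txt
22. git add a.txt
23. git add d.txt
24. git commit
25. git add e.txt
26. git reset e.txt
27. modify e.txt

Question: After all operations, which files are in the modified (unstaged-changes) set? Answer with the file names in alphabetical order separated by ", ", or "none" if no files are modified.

Answer: b.txt, c.txt, e.txt

Derivation:
After op 1 (modify b.txt): modified={b.txt} staged={none}
After op 2 (modify e.txt): modified={b.txt, e.txt} staged={none}
After op 3 (modify c.txt): modified={b.txt, c.txt, e.txt} staged={none}
After op 4 (modify e.txt): modified={b.txt, c.txt, e.txt} staged={none}
After op 5 (modify a.txt): modified={a.txt, b.txt, c.txt, e.txt} staged={none}
After op 6 (modify d.txt): modified={a.txt, b.txt, c.txt, d.txt, e.txt} staged={none}
After op 7 (git add a.txt): modified={b.txt, c.txt, d.txt, e.txt} staged={a.txt}
After op 8 (modify a.txt): modified={a.txt, b.txt, c.txt, d.txt, e.txt} staged={a.txt}
After op 9 (modify e.txt): modified={a.txt, b.txt, c.txt, d.txt, e.txt} staged={a.txt}
After op 10 (git reset a.txt): modified={a.txt, b.txt, c.txt, d.txt, e.txt} staged={none}
After op 11 (git add e.txt): modified={a.txt, b.txt, c.txt, d.txt} staged={e.txt}
After op 12 (git add b.txt): modified={a.txt, c.txt, d.txt} staged={b.txt, e.txt}
After op 13 (git reset e.txt): modified={a.txt, c.txt, d.txt, e.txt} staged={b.txt}
After op 14 (modify b.txt): modified={a.txt, b.txt, c.txt, d.txt, e.txt} staged={b.txt}
After op 15 (git reset b.txt): modified={a.txt, b.txt, c.txt, d.txt, e.txt} staged={none}
After op 16 (git commit): modified={a.txt, b.txt, c.txt, d.txt, e.txt} staged={none}
After op 17 (git add d.txt): modified={a.txt, b.txt, c.txt, e.txt} staged={d.txt}
After op 18 (git add c.txt): modified={a.txt, b.txt, e.txt} staged={c.txt, d.txt}
After op 19 (modify c.txt): modified={a.txt, b.txt, c.txt, e.txt} staged={c.txt, d.txt}
After op 20 (git add b.txt): modified={a.txt, c.txt, e.txt} staged={b.txt, c.txt, d.txt}
After op 21 (modify b.txt): modified={a.txt, b.txt, c.txt, e.txt} staged={b.txt, c.txt, d.txt}
After op 22 (git add a.txt): modified={b.txt, c.txt, e.txt} staged={a.txt, b.txt, c.txt, d.txt}
After op 23 (git add d.txt): modified={b.txt, c.txt, e.txt} staged={a.txt, b.txt, c.txt, d.txt}
After op 24 (git commit): modified={b.txt, c.txt, e.txt} staged={none}
After op 25 (git add e.txt): modified={b.txt, c.txt} staged={e.txt}
After op 26 (git reset e.txt): modified={b.txt, c.txt, e.txt} staged={none}
After op 27 (modify e.txt): modified={b.txt, c.txt, e.txt} staged={none}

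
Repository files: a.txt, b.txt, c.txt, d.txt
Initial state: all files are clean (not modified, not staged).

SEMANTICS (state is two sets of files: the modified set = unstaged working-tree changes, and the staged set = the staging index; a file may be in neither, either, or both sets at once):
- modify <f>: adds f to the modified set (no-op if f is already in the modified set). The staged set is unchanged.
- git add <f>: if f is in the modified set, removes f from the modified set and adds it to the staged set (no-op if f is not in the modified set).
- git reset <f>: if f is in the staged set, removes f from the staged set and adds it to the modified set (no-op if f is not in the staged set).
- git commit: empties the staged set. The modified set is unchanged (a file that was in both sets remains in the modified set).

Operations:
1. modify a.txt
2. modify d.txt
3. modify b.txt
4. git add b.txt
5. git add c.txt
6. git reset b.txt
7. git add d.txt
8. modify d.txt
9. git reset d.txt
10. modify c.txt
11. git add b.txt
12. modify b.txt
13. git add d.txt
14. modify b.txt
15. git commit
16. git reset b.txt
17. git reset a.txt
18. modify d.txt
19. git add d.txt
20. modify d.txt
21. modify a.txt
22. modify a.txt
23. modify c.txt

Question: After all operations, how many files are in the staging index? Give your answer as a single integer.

After op 1 (modify a.txt): modified={a.txt} staged={none}
After op 2 (modify d.txt): modified={a.txt, d.txt} staged={none}
After op 3 (modify b.txt): modified={a.txt, b.txt, d.txt} staged={none}
After op 4 (git add b.txt): modified={a.txt, d.txt} staged={b.txt}
After op 5 (git add c.txt): modified={a.txt, d.txt} staged={b.txt}
After op 6 (git reset b.txt): modified={a.txt, b.txt, d.txt} staged={none}
After op 7 (git add d.txt): modified={a.txt, b.txt} staged={d.txt}
After op 8 (modify d.txt): modified={a.txt, b.txt, d.txt} staged={d.txt}
After op 9 (git reset d.txt): modified={a.txt, b.txt, d.txt} staged={none}
After op 10 (modify c.txt): modified={a.txt, b.txt, c.txt, d.txt} staged={none}
After op 11 (git add b.txt): modified={a.txt, c.txt, d.txt} staged={b.txt}
After op 12 (modify b.txt): modified={a.txt, b.txt, c.txt, d.txt} staged={b.txt}
After op 13 (git add d.txt): modified={a.txt, b.txt, c.txt} staged={b.txt, d.txt}
After op 14 (modify b.txt): modified={a.txt, b.txt, c.txt} staged={b.txt, d.txt}
After op 15 (git commit): modified={a.txt, b.txt, c.txt} staged={none}
After op 16 (git reset b.txt): modified={a.txt, b.txt, c.txt} staged={none}
After op 17 (git reset a.txt): modified={a.txt, b.txt, c.txt} staged={none}
After op 18 (modify d.txt): modified={a.txt, b.txt, c.txt, d.txt} staged={none}
After op 19 (git add d.txt): modified={a.txt, b.txt, c.txt} staged={d.txt}
After op 20 (modify d.txt): modified={a.txt, b.txt, c.txt, d.txt} staged={d.txt}
After op 21 (modify a.txt): modified={a.txt, b.txt, c.txt, d.txt} staged={d.txt}
After op 22 (modify a.txt): modified={a.txt, b.txt, c.txt, d.txt} staged={d.txt}
After op 23 (modify c.txt): modified={a.txt, b.txt, c.txt, d.txt} staged={d.txt}
Final staged set: {d.txt} -> count=1

Answer: 1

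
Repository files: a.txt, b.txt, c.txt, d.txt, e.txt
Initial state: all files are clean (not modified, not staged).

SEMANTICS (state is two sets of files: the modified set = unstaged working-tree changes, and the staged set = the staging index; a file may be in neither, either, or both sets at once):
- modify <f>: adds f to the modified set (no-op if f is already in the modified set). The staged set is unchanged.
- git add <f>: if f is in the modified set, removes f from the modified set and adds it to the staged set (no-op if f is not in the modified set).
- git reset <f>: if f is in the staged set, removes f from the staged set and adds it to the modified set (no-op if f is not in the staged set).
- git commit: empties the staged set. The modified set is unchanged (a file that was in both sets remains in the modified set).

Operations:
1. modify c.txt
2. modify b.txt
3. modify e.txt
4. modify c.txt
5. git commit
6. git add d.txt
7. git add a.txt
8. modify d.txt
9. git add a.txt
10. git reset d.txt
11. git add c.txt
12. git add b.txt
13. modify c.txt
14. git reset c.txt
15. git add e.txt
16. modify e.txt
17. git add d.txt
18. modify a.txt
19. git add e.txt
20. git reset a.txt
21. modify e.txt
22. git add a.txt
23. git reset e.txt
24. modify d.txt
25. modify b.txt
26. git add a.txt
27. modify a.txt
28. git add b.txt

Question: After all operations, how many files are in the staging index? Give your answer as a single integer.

After op 1 (modify c.txt): modified={c.txt} staged={none}
After op 2 (modify b.txt): modified={b.txt, c.txt} staged={none}
After op 3 (modify e.txt): modified={b.txt, c.txt, e.txt} staged={none}
After op 4 (modify c.txt): modified={b.txt, c.txt, e.txt} staged={none}
After op 5 (git commit): modified={b.txt, c.txt, e.txt} staged={none}
After op 6 (git add d.txt): modified={b.txt, c.txt, e.txt} staged={none}
After op 7 (git add a.txt): modified={b.txt, c.txt, e.txt} staged={none}
After op 8 (modify d.txt): modified={b.txt, c.txt, d.txt, e.txt} staged={none}
After op 9 (git add a.txt): modified={b.txt, c.txt, d.txt, e.txt} staged={none}
After op 10 (git reset d.txt): modified={b.txt, c.txt, d.txt, e.txt} staged={none}
After op 11 (git add c.txt): modified={b.txt, d.txt, e.txt} staged={c.txt}
After op 12 (git add b.txt): modified={d.txt, e.txt} staged={b.txt, c.txt}
After op 13 (modify c.txt): modified={c.txt, d.txt, e.txt} staged={b.txt, c.txt}
After op 14 (git reset c.txt): modified={c.txt, d.txt, e.txt} staged={b.txt}
After op 15 (git add e.txt): modified={c.txt, d.txt} staged={b.txt, e.txt}
After op 16 (modify e.txt): modified={c.txt, d.txt, e.txt} staged={b.txt, e.txt}
After op 17 (git add d.txt): modified={c.txt, e.txt} staged={b.txt, d.txt, e.txt}
After op 18 (modify a.txt): modified={a.txt, c.txt, e.txt} staged={b.txt, d.txt, e.txt}
After op 19 (git add e.txt): modified={a.txt, c.txt} staged={b.txt, d.txt, e.txt}
After op 20 (git reset a.txt): modified={a.txt, c.txt} staged={b.txt, d.txt, e.txt}
After op 21 (modify e.txt): modified={a.txt, c.txt, e.txt} staged={b.txt, d.txt, e.txt}
After op 22 (git add a.txt): modified={c.txt, e.txt} staged={a.txt, b.txt, d.txt, e.txt}
After op 23 (git reset e.txt): modified={c.txt, e.txt} staged={a.txt, b.txt, d.txt}
After op 24 (modify d.txt): modified={c.txt, d.txt, e.txt} staged={a.txt, b.txt, d.txt}
After op 25 (modify b.txt): modified={b.txt, c.txt, d.txt, e.txt} staged={a.txt, b.txt, d.txt}
After op 26 (git add a.txt): modified={b.txt, c.txt, d.txt, e.txt} staged={a.txt, b.txt, d.txt}
After op 27 (modify a.txt): modified={a.txt, b.txt, c.txt, d.txt, e.txt} staged={a.txt, b.txt, d.txt}
After op 28 (git add b.txt): modified={a.txt, c.txt, d.txt, e.txt} staged={a.txt, b.txt, d.txt}
Final staged set: {a.txt, b.txt, d.txt} -> count=3

Answer: 3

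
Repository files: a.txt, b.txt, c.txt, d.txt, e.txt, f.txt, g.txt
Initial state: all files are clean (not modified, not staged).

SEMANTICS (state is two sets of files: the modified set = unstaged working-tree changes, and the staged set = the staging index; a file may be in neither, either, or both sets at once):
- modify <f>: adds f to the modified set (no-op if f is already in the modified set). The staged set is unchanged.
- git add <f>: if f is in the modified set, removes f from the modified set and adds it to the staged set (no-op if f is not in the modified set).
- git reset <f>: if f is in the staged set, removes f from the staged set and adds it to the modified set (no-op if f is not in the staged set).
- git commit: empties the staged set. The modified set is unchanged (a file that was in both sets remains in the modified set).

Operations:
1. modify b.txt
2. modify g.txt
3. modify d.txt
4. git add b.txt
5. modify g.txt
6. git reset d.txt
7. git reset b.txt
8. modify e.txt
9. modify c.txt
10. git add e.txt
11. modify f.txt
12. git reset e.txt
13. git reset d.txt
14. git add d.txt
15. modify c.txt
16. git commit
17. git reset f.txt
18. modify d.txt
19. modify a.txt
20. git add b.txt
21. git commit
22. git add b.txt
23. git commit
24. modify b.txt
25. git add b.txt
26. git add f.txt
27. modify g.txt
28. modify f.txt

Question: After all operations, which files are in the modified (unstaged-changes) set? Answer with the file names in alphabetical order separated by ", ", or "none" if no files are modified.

Answer: a.txt, c.txt, d.txt, e.txt, f.txt, g.txt

Derivation:
After op 1 (modify b.txt): modified={b.txt} staged={none}
After op 2 (modify g.txt): modified={b.txt, g.txt} staged={none}
After op 3 (modify d.txt): modified={b.txt, d.txt, g.txt} staged={none}
After op 4 (git add b.txt): modified={d.txt, g.txt} staged={b.txt}
After op 5 (modify g.txt): modified={d.txt, g.txt} staged={b.txt}
After op 6 (git reset d.txt): modified={d.txt, g.txt} staged={b.txt}
After op 7 (git reset b.txt): modified={b.txt, d.txt, g.txt} staged={none}
After op 8 (modify e.txt): modified={b.txt, d.txt, e.txt, g.txt} staged={none}
After op 9 (modify c.txt): modified={b.txt, c.txt, d.txt, e.txt, g.txt} staged={none}
After op 10 (git add e.txt): modified={b.txt, c.txt, d.txt, g.txt} staged={e.txt}
After op 11 (modify f.txt): modified={b.txt, c.txt, d.txt, f.txt, g.txt} staged={e.txt}
After op 12 (git reset e.txt): modified={b.txt, c.txt, d.txt, e.txt, f.txt, g.txt} staged={none}
After op 13 (git reset d.txt): modified={b.txt, c.txt, d.txt, e.txt, f.txt, g.txt} staged={none}
After op 14 (git add d.txt): modified={b.txt, c.txt, e.txt, f.txt, g.txt} staged={d.txt}
After op 15 (modify c.txt): modified={b.txt, c.txt, e.txt, f.txt, g.txt} staged={d.txt}
After op 16 (git commit): modified={b.txt, c.txt, e.txt, f.txt, g.txt} staged={none}
After op 17 (git reset f.txt): modified={b.txt, c.txt, e.txt, f.txt, g.txt} staged={none}
After op 18 (modify d.txt): modified={b.txt, c.txt, d.txt, e.txt, f.txt, g.txt} staged={none}
After op 19 (modify a.txt): modified={a.txt, b.txt, c.txt, d.txt, e.txt, f.txt, g.txt} staged={none}
After op 20 (git add b.txt): modified={a.txt, c.txt, d.txt, e.txt, f.txt, g.txt} staged={b.txt}
After op 21 (git commit): modified={a.txt, c.txt, d.txt, e.txt, f.txt, g.txt} staged={none}
After op 22 (git add b.txt): modified={a.txt, c.txt, d.txt, e.txt, f.txt, g.txt} staged={none}
After op 23 (git commit): modified={a.txt, c.txt, d.txt, e.txt, f.txt, g.txt} staged={none}
After op 24 (modify b.txt): modified={a.txt, b.txt, c.txt, d.txt, e.txt, f.txt, g.txt} staged={none}
After op 25 (git add b.txt): modified={a.txt, c.txt, d.txt, e.txt, f.txt, g.txt} staged={b.txt}
After op 26 (git add f.txt): modified={a.txt, c.txt, d.txt, e.txt, g.txt} staged={b.txt, f.txt}
After op 27 (modify g.txt): modified={a.txt, c.txt, d.txt, e.txt, g.txt} staged={b.txt, f.txt}
After op 28 (modify f.txt): modified={a.txt, c.txt, d.txt, e.txt, f.txt, g.txt} staged={b.txt, f.txt}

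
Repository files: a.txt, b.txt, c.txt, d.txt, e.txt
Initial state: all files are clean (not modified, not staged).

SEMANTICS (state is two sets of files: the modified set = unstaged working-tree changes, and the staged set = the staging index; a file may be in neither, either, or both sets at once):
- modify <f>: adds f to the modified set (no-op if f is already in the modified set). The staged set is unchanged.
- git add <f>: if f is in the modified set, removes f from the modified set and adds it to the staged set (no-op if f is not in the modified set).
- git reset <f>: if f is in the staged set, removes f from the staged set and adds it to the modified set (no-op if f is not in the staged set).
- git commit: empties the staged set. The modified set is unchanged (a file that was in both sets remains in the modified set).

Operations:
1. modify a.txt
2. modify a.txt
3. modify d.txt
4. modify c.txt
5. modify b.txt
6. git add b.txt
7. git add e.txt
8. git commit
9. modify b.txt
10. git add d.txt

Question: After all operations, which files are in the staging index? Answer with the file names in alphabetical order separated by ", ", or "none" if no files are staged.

Answer: d.txt

Derivation:
After op 1 (modify a.txt): modified={a.txt} staged={none}
After op 2 (modify a.txt): modified={a.txt} staged={none}
After op 3 (modify d.txt): modified={a.txt, d.txt} staged={none}
After op 4 (modify c.txt): modified={a.txt, c.txt, d.txt} staged={none}
After op 5 (modify b.txt): modified={a.txt, b.txt, c.txt, d.txt} staged={none}
After op 6 (git add b.txt): modified={a.txt, c.txt, d.txt} staged={b.txt}
After op 7 (git add e.txt): modified={a.txt, c.txt, d.txt} staged={b.txt}
After op 8 (git commit): modified={a.txt, c.txt, d.txt} staged={none}
After op 9 (modify b.txt): modified={a.txt, b.txt, c.txt, d.txt} staged={none}
After op 10 (git add d.txt): modified={a.txt, b.txt, c.txt} staged={d.txt}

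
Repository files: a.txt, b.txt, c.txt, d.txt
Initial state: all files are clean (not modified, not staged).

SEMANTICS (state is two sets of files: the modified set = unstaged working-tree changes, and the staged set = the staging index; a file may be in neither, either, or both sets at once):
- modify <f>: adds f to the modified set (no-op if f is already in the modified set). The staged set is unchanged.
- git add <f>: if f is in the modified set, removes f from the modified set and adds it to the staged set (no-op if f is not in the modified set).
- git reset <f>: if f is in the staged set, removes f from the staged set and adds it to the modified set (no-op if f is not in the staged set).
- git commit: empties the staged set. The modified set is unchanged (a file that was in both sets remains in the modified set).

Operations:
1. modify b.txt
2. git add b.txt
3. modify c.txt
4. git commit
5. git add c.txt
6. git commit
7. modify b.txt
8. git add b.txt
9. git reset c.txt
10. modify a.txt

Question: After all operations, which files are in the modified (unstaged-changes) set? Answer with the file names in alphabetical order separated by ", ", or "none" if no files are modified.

After op 1 (modify b.txt): modified={b.txt} staged={none}
After op 2 (git add b.txt): modified={none} staged={b.txt}
After op 3 (modify c.txt): modified={c.txt} staged={b.txt}
After op 4 (git commit): modified={c.txt} staged={none}
After op 5 (git add c.txt): modified={none} staged={c.txt}
After op 6 (git commit): modified={none} staged={none}
After op 7 (modify b.txt): modified={b.txt} staged={none}
After op 8 (git add b.txt): modified={none} staged={b.txt}
After op 9 (git reset c.txt): modified={none} staged={b.txt}
After op 10 (modify a.txt): modified={a.txt} staged={b.txt}

Answer: a.txt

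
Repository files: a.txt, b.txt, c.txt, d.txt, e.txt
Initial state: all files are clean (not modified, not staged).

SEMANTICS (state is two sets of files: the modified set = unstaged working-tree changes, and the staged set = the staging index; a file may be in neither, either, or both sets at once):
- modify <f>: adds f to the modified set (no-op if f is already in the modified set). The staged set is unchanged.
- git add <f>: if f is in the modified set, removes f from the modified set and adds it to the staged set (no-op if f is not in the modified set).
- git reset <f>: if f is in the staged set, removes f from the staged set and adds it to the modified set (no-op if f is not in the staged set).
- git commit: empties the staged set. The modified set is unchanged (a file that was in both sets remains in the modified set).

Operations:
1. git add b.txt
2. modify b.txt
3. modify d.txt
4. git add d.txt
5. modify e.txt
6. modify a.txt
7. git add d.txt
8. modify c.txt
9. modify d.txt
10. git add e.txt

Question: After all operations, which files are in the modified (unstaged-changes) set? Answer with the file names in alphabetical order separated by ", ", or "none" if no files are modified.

After op 1 (git add b.txt): modified={none} staged={none}
After op 2 (modify b.txt): modified={b.txt} staged={none}
After op 3 (modify d.txt): modified={b.txt, d.txt} staged={none}
After op 4 (git add d.txt): modified={b.txt} staged={d.txt}
After op 5 (modify e.txt): modified={b.txt, e.txt} staged={d.txt}
After op 6 (modify a.txt): modified={a.txt, b.txt, e.txt} staged={d.txt}
After op 7 (git add d.txt): modified={a.txt, b.txt, e.txt} staged={d.txt}
After op 8 (modify c.txt): modified={a.txt, b.txt, c.txt, e.txt} staged={d.txt}
After op 9 (modify d.txt): modified={a.txt, b.txt, c.txt, d.txt, e.txt} staged={d.txt}
After op 10 (git add e.txt): modified={a.txt, b.txt, c.txt, d.txt} staged={d.txt, e.txt}

Answer: a.txt, b.txt, c.txt, d.txt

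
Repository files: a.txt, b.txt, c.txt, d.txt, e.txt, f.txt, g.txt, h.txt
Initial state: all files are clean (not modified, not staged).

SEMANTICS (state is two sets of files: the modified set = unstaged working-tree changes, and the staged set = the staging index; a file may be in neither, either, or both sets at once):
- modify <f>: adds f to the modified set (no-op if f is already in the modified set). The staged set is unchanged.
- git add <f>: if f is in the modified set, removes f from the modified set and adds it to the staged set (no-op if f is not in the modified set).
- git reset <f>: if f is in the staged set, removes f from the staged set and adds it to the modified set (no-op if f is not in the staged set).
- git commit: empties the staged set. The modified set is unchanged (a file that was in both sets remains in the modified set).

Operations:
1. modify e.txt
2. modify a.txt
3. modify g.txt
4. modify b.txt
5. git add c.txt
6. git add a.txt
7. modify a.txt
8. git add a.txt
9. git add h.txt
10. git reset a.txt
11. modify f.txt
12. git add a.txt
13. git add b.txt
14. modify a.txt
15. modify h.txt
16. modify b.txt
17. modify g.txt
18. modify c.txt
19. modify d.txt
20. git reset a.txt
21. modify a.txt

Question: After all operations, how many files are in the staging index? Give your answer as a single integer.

Answer: 1

Derivation:
After op 1 (modify e.txt): modified={e.txt} staged={none}
After op 2 (modify a.txt): modified={a.txt, e.txt} staged={none}
After op 3 (modify g.txt): modified={a.txt, e.txt, g.txt} staged={none}
After op 4 (modify b.txt): modified={a.txt, b.txt, e.txt, g.txt} staged={none}
After op 5 (git add c.txt): modified={a.txt, b.txt, e.txt, g.txt} staged={none}
After op 6 (git add a.txt): modified={b.txt, e.txt, g.txt} staged={a.txt}
After op 7 (modify a.txt): modified={a.txt, b.txt, e.txt, g.txt} staged={a.txt}
After op 8 (git add a.txt): modified={b.txt, e.txt, g.txt} staged={a.txt}
After op 9 (git add h.txt): modified={b.txt, e.txt, g.txt} staged={a.txt}
After op 10 (git reset a.txt): modified={a.txt, b.txt, e.txt, g.txt} staged={none}
After op 11 (modify f.txt): modified={a.txt, b.txt, e.txt, f.txt, g.txt} staged={none}
After op 12 (git add a.txt): modified={b.txt, e.txt, f.txt, g.txt} staged={a.txt}
After op 13 (git add b.txt): modified={e.txt, f.txt, g.txt} staged={a.txt, b.txt}
After op 14 (modify a.txt): modified={a.txt, e.txt, f.txt, g.txt} staged={a.txt, b.txt}
After op 15 (modify h.txt): modified={a.txt, e.txt, f.txt, g.txt, h.txt} staged={a.txt, b.txt}
After op 16 (modify b.txt): modified={a.txt, b.txt, e.txt, f.txt, g.txt, h.txt} staged={a.txt, b.txt}
After op 17 (modify g.txt): modified={a.txt, b.txt, e.txt, f.txt, g.txt, h.txt} staged={a.txt, b.txt}
After op 18 (modify c.txt): modified={a.txt, b.txt, c.txt, e.txt, f.txt, g.txt, h.txt} staged={a.txt, b.txt}
After op 19 (modify d.txt): modified={a.txt, b.txt, c.txt, d.txt, e.txt, f.txt, g.txt, h.txt} staged={a.txt, b.txt}
After op 20 (git reset a.txt): modified={a.txt, b.txt, c.txt, d.txt, e.txt, f.txt, g.txt, h.txt} staged={b.txt}
After op 21 (modify a.txt): modified={a.txt, b.txt, c.txt, d.txt, e.txt, f.txt, g.txt, h.txt} staged={b.txt}
Final staged set: {b.txt} -> count=1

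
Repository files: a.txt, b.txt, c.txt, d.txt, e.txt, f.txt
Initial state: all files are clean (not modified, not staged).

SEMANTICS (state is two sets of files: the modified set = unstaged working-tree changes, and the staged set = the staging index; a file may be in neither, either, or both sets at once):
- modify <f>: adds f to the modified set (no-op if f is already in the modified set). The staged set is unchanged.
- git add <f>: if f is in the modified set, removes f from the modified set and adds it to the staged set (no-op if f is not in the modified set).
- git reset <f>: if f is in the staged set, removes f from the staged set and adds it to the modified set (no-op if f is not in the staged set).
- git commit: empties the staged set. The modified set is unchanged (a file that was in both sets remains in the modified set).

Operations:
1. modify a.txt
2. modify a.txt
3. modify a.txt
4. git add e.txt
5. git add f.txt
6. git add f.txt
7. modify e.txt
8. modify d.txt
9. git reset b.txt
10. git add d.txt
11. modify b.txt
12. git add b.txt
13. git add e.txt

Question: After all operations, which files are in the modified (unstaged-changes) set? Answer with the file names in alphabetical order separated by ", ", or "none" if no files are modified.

After op 1 (modify a.txt): modified={a.txt} staged={none}
After op 2 (modify a.txt): modified={a.txt} staged={none}
After op 3 (modify a.txt): modified={a.txt} staged={none}
After op 4 (git add e.txt): modified={a.txt} staged={none}
After op 5 (git add f.txt): modified={a.txt} staged={none}
After op 6 (git add f.txt): modified={a.txt} staged={none}
After op 7 (modify e.txt): modified={a.txt, e.txt} staged={none}
After op 8 (modify d.txt): modified={a.txt, d.txt, e.txt} staged={none}
After op 9 (git reset b.txt): modified={a.txt, d.txt, e.txt} staged={none}
After op 10 (git add d.txt): modified={a.txt, e.txt} staged={d.txt}
After op 11 (modify b.txt): modified={a.txt, b.txt, e.txt} staged={d.txt}
After op 12 (git add b.txt): modified={a.txt, e.txt} staged={b.txt, d.txt}
After op 13 (git add e.txt): modified={a.txt} staged={b.txt, d.txt, e.txt}

Answer: a.txt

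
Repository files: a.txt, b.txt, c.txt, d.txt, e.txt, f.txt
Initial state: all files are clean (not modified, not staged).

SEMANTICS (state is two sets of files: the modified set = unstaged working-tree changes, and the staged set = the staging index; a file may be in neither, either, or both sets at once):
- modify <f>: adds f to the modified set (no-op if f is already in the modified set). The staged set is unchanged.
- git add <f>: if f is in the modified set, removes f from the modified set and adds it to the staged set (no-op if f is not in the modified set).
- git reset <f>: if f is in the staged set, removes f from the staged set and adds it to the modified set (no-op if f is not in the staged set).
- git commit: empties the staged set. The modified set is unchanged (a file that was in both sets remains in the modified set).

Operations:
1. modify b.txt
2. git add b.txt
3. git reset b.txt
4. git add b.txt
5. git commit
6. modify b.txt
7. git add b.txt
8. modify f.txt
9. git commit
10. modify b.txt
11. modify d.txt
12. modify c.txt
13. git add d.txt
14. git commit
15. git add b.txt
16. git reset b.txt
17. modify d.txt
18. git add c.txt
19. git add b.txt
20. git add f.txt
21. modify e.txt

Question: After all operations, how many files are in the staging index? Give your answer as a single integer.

After op 1 (modify b.txt): modified={b.txt} staged={none}
After op 2 (git add b.txt): modified={none} staged={b.txt}
After op 3 (git reset b.txt): modified={b.txt} staged={none}
After op 4 (git add b.txt): modified={none} staged={b.txt}
After op 5 (git commit): modified={none} staged={none}
After op 6 (modify b.txt): modified={b.txt} staged={none}
After op 7 (git add b.txt): modified={none} staged={b.txt}
After op 8 (modify f.txt): modified={f.txt} staged={b.txt}
After op 9 (git commit): modified={f.txt} staged={none}
After op 10 (modify b.txt): modified={b.txt, f.txt} staged={none}
After op 11 (modify d.txt): modified={b.txt, d.txt, f.txt} staged={none}
After op 12 (modify c.txt): modified={b.txt, c.txt, d.txt, f.txt} staged={none}
After op 13 (git add d.txt): modified={b.txt, c.txt, f.txt} staged={d.txt}
After op 14 (git commit): modified={b.txt, c.txt, f.txt} staged={none}
After op 15 (git add b.txt): modified={c.txt, f.txt} staged={b.txt}
After op 16 (git reset b.txt): modified={b.txt, c.txt, f.txt} staged={none}
After op 17 (modify d.txt): modified={b.txt, c.txt, d.txt, f.txt} staged={none}
After op 18 (git add c.txt): modified={b.txt, d.txt, f.txt} staged={c.txt}
After op 19 (git add b.txt): modified={d.txt, f.txt} staged={b.txt, c.txt}
After op 20 (git add f.txt): modified={d.txt} staged={b.txt, c.txt, f.txt}
After op 21 (modify e.txt): modified={d.txt, e.txt} staged={b.txt, c.txt, f.txt}
Final staged set: {b.txt, c.txt, f.txt} -> count=3

Answer: 3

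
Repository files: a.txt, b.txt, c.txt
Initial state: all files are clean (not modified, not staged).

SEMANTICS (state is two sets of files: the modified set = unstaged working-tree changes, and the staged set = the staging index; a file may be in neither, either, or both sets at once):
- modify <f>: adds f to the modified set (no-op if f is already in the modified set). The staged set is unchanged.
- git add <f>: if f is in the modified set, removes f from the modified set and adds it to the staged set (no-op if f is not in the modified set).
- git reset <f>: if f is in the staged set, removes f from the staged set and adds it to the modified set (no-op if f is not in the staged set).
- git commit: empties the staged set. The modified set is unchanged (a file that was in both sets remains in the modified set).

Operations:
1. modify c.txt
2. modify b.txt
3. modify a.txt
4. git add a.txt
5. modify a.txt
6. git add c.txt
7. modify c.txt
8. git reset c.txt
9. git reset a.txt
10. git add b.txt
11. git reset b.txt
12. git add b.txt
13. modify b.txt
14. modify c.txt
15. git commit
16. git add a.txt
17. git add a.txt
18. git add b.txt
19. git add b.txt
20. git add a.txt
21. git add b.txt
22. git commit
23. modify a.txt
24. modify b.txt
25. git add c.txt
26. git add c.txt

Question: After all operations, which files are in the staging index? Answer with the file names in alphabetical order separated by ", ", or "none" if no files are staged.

After op 1 (modify c.txt): modified={c.txt} staged={none}
After op 2 (modify b.txt): modified={b.txt, c.txt} staged={none}
After op 3 (modify a.txt): modified={a.txt, b.txt, c.txt} staged={none}
After op 4 (git add a.txt): modified={b.txt, c.txt} staged={a.txt}
After op 5 (modify a.txt): modified={a.txt, b.txt, c.txt} staged={a.txt}
After op 6 (git add c.txt): modified={a.txt, b.txt} staged={a.txt, c.txt}
After op 7 (modify c.txt): modified={a.txt, b.txt, c.txt} staged={a.txt, c.txt}
After op 8 (git reset c.txt): modified={a.txt, b.txt, c.txt} staged={a.txt}
After op 9 (git reset a.txt): modified={a.txt, b.txt, c.txt} staged={none}
After op 10 (git add b.txt): modified={a.txt, c.txt} staged={b.txt}
After op 11 (git reset b.txt): modified={a.txt, b.txt, c.txt} staged={none}
After op 12 (git add b.txt): modified={a.txt, c.txt} staged={b.txt}
After op 13 (modify b.txt): modified={a.txt, b.txt, c.txt} staged={b.txt}
After op 14 (modify c.txt): modified={a.txt, b.txt, c.txt} staged={b.txt}
After op 15 (git commit): modified={a.txt, b.txt, c.txt} staged={none}
After op 16 (git add a.txt): modified={b.txt, c.txt} staged={a.txt}
After op 17 (git add a.txt): modified={b.txt, c.txt} staged={a.txt}
After op 18 (git add b.txt): modified={c.txt} staged={a.txt, b.txt}
After op 19 (git add b.txt): modified={c.txt} staged={a.txt, b.txt}
After op 20 (git add a.txt): modified={c.txt} staged={a.txt, b.txt}
After op 21 (git add b.txt): modified={c.txt} staged={a.txt, b.txt}
After op 22 (git commit): modified={c.txt} staged={none}
After op 23 (modify a.txt): modified={a.txt, c.txt} staged={none}
After op 24 (modify b.txt): modified={a.txt, b.txt, c.txt} staged={none}
After op 25 (git add c.txt): modified={a.txt, b.txt} staged={c.txt}
After op 26 (git add c.txt): modified={a.txt, b.txt} staged={c.txt}

Answer: c.txt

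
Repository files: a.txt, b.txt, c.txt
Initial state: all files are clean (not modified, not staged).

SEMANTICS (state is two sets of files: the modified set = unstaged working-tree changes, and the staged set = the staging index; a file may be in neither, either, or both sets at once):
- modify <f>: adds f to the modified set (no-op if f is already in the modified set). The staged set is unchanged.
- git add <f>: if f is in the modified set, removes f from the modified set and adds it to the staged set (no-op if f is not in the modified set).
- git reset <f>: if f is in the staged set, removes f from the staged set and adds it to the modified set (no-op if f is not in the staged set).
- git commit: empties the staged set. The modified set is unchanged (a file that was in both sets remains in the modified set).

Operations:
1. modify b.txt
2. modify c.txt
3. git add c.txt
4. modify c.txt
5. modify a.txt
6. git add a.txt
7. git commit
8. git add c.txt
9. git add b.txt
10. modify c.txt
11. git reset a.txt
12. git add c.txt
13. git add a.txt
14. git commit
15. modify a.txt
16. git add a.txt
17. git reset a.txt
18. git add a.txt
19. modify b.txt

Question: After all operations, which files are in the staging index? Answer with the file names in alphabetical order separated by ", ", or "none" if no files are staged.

Answer: a.txt

Derivation:
After op 1 (modify b.txt): modified={b.txt} staged={none}
After op 2 (modify c.txt): modified={b.txt, c.txt} staged={none}
After op 3 (git add c.txt): modified={b.txt} staged={c.txt}
After op 4 (modify c.txt): modified={b.txt, c.txt} staged={c.txt}
After op 5 (modify a.txt): modified={a.txt, b.txt, c.txt} staged={c.txt}
After op 6 (git add a.txt): modified={b.txt, c.txt} staged={a.txt, c.txt}
After op 7 (git commit): modified={b.txt, c.txt} staged={none}
After op 8 (git add c.txt): modified={b.txt} staged={c.txt}
After op 9 (git add b.txt): modified={none} staged={b.txt, c.txt}
After op 10 (modify c.txt): modified={c.txt} staged={b.txt, c.txt}
After op 11 (git reset a.txt): modified={c.txt} staged={b.txt, c.txt}
After op 12 (git add c.txt): modified={none} staged={b.txt, c.txt}
After op 13 (git add a.txt): modified={none} staged={b.txt, c.txt}
After op 14 (git commit): modified={none} staged={none}
After op 15 (modify a.txt): modified={a.txt} staged={none}
After op 16 (git add a.txt): modified={none} staged={a.txt}
After op 17 (git reset a.txt): modified={a.txt} staged={none}
After op 18 (git add a.txt): modified={none} staged={a.txt}
After op 19 (modify b.txt): modified={b.txt} staged={a.txt}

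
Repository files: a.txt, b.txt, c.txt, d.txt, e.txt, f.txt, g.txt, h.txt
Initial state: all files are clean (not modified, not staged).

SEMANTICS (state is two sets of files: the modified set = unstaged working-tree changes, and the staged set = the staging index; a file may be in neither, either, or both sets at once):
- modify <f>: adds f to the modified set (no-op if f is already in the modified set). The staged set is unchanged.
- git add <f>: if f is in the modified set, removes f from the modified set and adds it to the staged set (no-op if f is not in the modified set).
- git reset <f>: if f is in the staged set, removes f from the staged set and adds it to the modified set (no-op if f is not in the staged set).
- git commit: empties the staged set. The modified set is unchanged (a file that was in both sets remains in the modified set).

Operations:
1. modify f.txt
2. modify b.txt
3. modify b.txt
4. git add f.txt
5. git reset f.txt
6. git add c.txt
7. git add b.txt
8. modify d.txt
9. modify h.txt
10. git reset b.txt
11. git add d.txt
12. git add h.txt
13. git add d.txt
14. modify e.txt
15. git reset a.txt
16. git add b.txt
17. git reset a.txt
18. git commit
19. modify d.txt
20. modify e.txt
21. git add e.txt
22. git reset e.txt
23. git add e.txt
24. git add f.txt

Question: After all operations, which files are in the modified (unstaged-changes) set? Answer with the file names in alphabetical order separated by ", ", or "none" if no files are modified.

After op 1 (modify f.txt): modified={f.txt} staged={none}
After op 2 (modify b.txt): modified={b.txt, f.txt} staged={none}
After op 3 (modify b.txt): modified={b.txt, f.txt} staged={none}
After op 4 (git add f.txt): modified={b.txt} staged={f.txt}
After op 5 (git reset f.txt): modified={b.txt, f.txt} staged={none}
After op 6 (git add c.txt): modified={b.txt, f.txt} staged={none}
After op 7 (git add b.txt): modified={f.txt} staged={b.txt}
After op 8 (modify d.txt): modified={d.txt, f.txt} staged={b.txt}
After op 9 (modify h.txt): modified={d.txt, f.txt, h.txt} staged={b.txt}
After op 10 (git reset b.txt): modified={b.txt, d.txt, f.txt, h.txt} staged={none}
After op 11 (git add d.txt): modified={b.txt, f.txt, h.txt} staged={d.txt}
After op 12 (git add h.txt): modified={b.txt, f.txt} staged={d.txt, h.txt}
After op 13 (git add d.txt): modified={b.txt, f.txt} staged={d.txt, h.txt}
After op 14 (modify e.txt): modified={b.txt, e.txt, f.txt} staged={d.txt, h.txt}
After op 15 (git reset a.txt): modified={b.txt, e.txt, f.txt} staged={d.txt, h.txt}
After op 16 (git add b.txt): modified={e.txt, f.txt} staged={b.txt, d.txt, h.txt}
After op 17 (git reset a.txt): modified={e.txt, f.txt} staged={b.txt, d.txt, h.txt}
After op 18 (git commit): modified={e.txt, f.txt} staged={none}
After op 19 (modify d.txt): modified={d.txt, e.txt, f.txt} staged={none}
After op 20 (modify e.txt): modified={d.txt, e.txt, f.txt} staged={none}
After op 21 (git add e.txt): modified={d.txt, f.txt} staged={e.txt}
After op 22 (git reset e.txt): modified={d.txt, e.txt, f.txt} staged={none}
After op 23 (git add e.txt): modified={d.txt, f.txt} staged={e.txt}
After op 24 (git add f.txt): modified={d.txt} staged={e.txt, f.txt}

Answer: d.txt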